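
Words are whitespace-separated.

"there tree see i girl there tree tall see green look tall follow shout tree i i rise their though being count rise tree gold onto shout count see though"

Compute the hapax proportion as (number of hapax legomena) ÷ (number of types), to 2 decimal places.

0.47

Frequencies: tree:4, see:3, i:3, there:2, tall:2, shout:2, rise:2, though:2, count:2, girl:1, green:1, look:1, follow:1, their:1, being:1, gold:1, onto:1
Hapax count = 8; type count = 17.
Ratio = 8 / 17 = 0.47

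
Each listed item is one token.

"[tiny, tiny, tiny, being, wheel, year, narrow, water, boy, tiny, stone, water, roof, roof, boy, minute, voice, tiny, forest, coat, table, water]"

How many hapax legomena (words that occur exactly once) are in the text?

10

Frequencies: tiny:5, water:3, boy:2, roof:2, being:1, wheel:1, year:1, narrow:1, stone:1, minute:1, voice:1, forest:1, coat:1, table:1
Hapax (freq=1): being, coat, forest, minute, narrow, stone, table, voice, wheel, year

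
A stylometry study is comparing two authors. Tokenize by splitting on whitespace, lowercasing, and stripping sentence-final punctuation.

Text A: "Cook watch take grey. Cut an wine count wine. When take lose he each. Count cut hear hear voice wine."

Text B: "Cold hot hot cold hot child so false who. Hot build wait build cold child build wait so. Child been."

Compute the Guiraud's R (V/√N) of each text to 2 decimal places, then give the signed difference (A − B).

A: V=14, N=20, R=3.13
B: V=9, N=20, R=2.01
Difference = 3.13 − 2.01 = 1.12

1.12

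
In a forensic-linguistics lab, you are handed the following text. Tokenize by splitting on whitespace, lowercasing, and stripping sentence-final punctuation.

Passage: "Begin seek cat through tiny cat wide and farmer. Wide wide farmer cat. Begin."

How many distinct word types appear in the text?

8

Distinct types: {and, begin, cat, farmer, seek, through, tiny, wide}
V = 8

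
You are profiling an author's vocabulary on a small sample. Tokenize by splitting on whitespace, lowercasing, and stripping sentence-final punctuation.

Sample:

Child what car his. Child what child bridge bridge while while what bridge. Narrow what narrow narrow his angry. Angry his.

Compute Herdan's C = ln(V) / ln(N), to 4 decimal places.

N = 21, V = 8.
ln(V) = 2.079442, ln(N) = 3.044522
C = 2.079442 / 3.044522 = 0.6830

0.6830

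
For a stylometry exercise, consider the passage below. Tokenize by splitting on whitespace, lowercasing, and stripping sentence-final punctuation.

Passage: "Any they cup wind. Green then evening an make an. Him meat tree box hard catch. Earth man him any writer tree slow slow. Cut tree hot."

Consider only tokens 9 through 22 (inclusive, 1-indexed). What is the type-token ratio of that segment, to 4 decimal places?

Segment tokens 9–22: make, an, him, meat, tree, box, hard, catch, earth, man, him, any, writer, tree
Segment N = 14, segment V = 12.
TTR = 12 / 14 = 0.8571

0.8571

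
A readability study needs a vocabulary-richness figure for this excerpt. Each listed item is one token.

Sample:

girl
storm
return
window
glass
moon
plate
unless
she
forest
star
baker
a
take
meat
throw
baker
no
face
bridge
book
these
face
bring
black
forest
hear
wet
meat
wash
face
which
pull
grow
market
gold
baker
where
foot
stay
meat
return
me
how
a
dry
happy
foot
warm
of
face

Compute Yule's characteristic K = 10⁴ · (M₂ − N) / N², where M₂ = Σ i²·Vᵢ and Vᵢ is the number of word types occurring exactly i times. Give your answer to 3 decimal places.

123.030

Frequencies: face:4, baker:3, meat:3, return:2, forest:2, a:2, foot:2, girl:1, storm:1, window:1, glass:1, moon:1, plate:1, unless:1, she:1, star:1, take:1, throw:1, no:1, bridge:1, … (20 more, each freq 1)
N = 51. Frequency spectrum: V_1=33, V_2=4, V_3=2, V_4=1
M₂ = 1²·33 + 2²·4 + 3²·2 + 4²·1 = 83
K = 10000 × (83 − 51) / 51² = 123.030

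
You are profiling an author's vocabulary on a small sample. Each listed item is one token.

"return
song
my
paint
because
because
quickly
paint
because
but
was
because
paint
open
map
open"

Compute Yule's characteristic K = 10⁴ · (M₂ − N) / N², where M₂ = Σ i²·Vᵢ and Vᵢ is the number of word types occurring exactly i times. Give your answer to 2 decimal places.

Frequencies: because:4, paint:3, open:2, return:1, song:1, my:1, quickly:1, but:1, was:1, map:1
N = 16. Frequency spectrum: V_1=7, V_2=1, V_3=1, V_4=1
M₂ = 1²·7 + 2²·1 + 3²·1 + 4²·1 = 36
K = 10000 × (36 − 16) / 16² = 781.25

781.25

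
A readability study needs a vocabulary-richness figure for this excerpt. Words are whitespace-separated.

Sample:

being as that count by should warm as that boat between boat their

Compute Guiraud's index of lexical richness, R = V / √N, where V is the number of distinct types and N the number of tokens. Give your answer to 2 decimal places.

N = 13, V = 10.
√N = 3.605551
R = 10 / 3.605551 = 2.77

2.77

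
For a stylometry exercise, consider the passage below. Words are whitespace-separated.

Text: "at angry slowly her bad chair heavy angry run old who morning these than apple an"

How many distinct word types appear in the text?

15

Distinct types: {an, angry, apple, at, bad, chair, heavy, her, morning, old, run, slowly, than, these, who}
V = 15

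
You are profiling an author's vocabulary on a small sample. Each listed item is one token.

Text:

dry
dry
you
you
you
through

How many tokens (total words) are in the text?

6

Tokens: dry, dry, you, you, you, through
N = 6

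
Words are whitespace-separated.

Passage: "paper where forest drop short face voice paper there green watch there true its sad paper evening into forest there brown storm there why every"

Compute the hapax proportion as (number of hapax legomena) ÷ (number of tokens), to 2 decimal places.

Frequencies: there:4, paper:3, forest:2, where:1, drop:1, short:1, face:1, voice:1, green:1, watch:1, true:1, its:1, sad:1, evening:1, into:1, brown:1, storm:1, why:1, every:1
Hapax count = 16; token count = 25.
Ratio = 16 / 25 = 0.64

0.64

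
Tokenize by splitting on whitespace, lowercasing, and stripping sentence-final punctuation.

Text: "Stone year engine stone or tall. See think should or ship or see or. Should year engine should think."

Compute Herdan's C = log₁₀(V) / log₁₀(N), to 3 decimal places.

0.746

N = 19, V = 9.
log₁₀(V) = 0.954243, log₁₀(N) = 1.278754
C = 0.954243 / 1.278754 = 0.746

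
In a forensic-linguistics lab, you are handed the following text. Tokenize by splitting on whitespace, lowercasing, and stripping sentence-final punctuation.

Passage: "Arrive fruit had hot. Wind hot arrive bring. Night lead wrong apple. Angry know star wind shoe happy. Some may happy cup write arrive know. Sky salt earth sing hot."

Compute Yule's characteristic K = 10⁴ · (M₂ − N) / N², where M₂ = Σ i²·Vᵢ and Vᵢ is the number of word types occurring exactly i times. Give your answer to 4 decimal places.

200.0000

Frequencies: arrive:3, hot:3, wind:2, know:2, happy:2, fruit:1, had:1, bring:1, night:1, lead:1, wrong:1, apple:1, angry:1, star:1, shoe:1, some:1, may:1, cup:1, write:1, sky:1, … (3 more, each freq 1)
N = 30. Frequency spectrum: V_1=18, V_2=3, V_3=2
M₂ = 1²·18 + 2²·3 + 3²·2 = 48
K = 10000 × (48 − 30) / 30² = 200.0000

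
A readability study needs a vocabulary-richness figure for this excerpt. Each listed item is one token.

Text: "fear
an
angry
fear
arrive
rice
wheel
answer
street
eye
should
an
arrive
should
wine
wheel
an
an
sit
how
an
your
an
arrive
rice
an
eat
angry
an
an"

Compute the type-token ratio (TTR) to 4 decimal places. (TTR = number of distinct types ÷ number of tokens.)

0.5000

N = 30 tokens, V = 15 types.
TTR = V / N = 15 / 30 = 0.5000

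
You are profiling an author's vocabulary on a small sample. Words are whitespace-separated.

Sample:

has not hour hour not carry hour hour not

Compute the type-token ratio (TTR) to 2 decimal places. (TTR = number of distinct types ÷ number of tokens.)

N = 9 tokens, V = 4 types.
TTR = V / N = 4 / 9 = 0.44

0.44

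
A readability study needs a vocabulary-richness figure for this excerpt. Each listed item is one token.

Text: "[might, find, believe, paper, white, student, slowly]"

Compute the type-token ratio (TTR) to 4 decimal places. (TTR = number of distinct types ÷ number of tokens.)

1.0000

N = 7 tokens, V = 7 types.
TTR = V / N = 7 / 7 = 1.0000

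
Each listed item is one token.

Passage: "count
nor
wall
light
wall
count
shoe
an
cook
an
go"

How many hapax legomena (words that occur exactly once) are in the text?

Frequencies: count:2, wall:2, an:2, nor:1, light:1, shoe:1, cook:1, go:1
Hapax (freq=1): cook, go, light, nor, shoe

5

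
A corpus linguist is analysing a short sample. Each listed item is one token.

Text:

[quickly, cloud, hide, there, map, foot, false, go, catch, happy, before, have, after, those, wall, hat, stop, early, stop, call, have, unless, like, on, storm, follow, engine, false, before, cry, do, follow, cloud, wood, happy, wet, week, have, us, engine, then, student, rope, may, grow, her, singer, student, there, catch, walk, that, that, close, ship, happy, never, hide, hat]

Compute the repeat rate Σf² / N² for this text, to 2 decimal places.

Frequencies: happy:3, have:3, cloud:2, hide:2, there:2, false:2, catch:2, before:2, hat:2, stop:2, follow:2, engine:2, student:2, that:2, quickly:1, map:1, foot:1, go:1, after:1, those:1, … (23 more, each freq 1)
Σf² = 95; N² = 3481
Repeat rate = 95 / 3481 = 0.03

0.03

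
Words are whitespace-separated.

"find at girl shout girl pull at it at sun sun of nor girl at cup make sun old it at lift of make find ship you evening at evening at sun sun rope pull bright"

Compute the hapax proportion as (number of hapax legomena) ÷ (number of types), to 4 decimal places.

0.5000

Frequencies: at:7, sun:5, girl:3, find:2, pull:2, it:2, of:2, make:2, evening:2, shout:1, nor:1, cup:1, old:1, lift:1, ship:1, you:1, rope:1, bright:1
Hapax count = 9; type count = 18.
Ratio = 9 / 18 = 0.5000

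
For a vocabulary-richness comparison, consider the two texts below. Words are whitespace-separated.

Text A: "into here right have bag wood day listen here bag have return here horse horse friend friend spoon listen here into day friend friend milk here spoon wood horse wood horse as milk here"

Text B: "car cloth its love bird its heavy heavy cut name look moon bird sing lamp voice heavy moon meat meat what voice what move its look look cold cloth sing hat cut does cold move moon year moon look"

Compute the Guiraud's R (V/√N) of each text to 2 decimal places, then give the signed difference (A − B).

A: V=14, N=34, R=2.40
B: V=20, N=39, R=3.20
Difference = 2.40 − 3.20 = -0.80

-0.80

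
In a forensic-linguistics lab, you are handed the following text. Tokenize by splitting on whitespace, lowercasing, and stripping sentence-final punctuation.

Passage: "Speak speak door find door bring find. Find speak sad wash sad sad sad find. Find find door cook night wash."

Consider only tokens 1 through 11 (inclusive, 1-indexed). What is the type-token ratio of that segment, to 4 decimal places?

Segment tokens 1–11: speak, speak, door, find, door, bring, find, find, speak, sad, wash
Segment N = 11, segment V = 6.
TTR = 6 / 11 = 0.5455

0.5455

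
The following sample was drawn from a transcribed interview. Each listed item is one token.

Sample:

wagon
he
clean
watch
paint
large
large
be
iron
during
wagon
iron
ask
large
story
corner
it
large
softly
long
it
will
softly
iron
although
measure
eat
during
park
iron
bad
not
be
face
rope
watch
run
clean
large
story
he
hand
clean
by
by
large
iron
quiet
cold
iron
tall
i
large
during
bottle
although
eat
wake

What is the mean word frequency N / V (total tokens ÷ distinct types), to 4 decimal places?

N = 58 tokens, V = 33 types.
Mean frequency = N / V = 58 / 33 = 1.7576

1.7576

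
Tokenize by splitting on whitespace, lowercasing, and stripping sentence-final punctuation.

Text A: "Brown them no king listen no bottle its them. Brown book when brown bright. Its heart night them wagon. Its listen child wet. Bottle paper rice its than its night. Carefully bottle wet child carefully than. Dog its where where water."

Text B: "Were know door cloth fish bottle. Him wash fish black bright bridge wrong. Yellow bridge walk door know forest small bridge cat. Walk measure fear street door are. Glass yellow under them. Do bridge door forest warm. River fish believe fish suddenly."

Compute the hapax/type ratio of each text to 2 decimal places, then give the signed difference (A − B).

-0.31

A: hapax=10, V=22, ratio=0.45
B: hapax=22, V=29, ratio=0.76
Difference = 0.45 − 0.76 = -0.31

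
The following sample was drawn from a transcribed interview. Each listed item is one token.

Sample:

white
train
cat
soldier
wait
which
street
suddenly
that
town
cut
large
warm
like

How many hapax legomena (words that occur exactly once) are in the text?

14

Frequencies: white:1, train:1, cat:1, soldier:1, wait:1, which:1, street:1, suddenly:1, that:1, town:1, cut:1, large:1, warm:1, like:1
Hapax (freq=1): cat, cut, large, like, soldier, street, suddenly, that, town, train, wait, warm, which, white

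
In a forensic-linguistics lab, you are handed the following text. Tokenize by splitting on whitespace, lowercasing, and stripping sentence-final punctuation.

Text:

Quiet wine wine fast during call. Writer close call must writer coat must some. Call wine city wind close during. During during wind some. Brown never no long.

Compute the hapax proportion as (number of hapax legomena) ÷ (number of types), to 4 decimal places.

0.5000

Frequencies: during:4, wine:3, call:3, writer:2, close:2, must:2, some:2, wind:2, quiet:1, fast:1, coat:1, city:1, brown:1, never:1, no:1, long:1
Hapax count = 8; type count = 16.
Ratio = 8 / 16 = 0.5000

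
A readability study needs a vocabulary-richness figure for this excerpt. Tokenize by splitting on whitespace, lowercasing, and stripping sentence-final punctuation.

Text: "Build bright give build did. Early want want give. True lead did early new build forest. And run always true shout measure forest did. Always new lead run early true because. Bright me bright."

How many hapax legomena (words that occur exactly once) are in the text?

Frequencies: build:3, bright:3, did:3, early:3, true:3, give:2, want:2, lead:2, new:2, forest:2, run:2, always:2, and:1, shout:1, measure:1, because:1, me:1
Hapax (freq=1): and, because, me, measure, shout

5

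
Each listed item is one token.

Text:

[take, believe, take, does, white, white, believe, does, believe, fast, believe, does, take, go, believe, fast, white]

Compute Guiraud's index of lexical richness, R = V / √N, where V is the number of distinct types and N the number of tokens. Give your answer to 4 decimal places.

1.4552

N = 17, V = 6.
√N = 4.123106
R = 6 / 4.123106 = 1.4552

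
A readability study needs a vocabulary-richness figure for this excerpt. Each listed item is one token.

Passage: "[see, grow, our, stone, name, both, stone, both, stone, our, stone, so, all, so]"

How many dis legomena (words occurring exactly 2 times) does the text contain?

3

Frequencies: stone:4, our:2, both:2, so:2, see:1, grow:1, name:1, all:1
Words with frequency 2: both, our, so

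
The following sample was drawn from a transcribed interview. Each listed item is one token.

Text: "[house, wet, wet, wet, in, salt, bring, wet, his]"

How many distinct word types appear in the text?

Distinct types: {bring, his, house, in, salt, wet}
V = 6

6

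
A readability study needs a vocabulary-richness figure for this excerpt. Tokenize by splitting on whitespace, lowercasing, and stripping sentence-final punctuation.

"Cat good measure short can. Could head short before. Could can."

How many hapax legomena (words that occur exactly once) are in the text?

5

Frequencies: short:2, can:2, could:2, cat:1, good:1, measure:1, head:1, before:1
Hapax (freq=1): before, cat, good, head, measure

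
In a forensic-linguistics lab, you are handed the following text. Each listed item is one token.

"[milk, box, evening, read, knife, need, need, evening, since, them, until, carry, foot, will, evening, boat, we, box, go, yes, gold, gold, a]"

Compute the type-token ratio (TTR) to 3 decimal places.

0.783

N = 23 tokens, V = 18 types.
TTR = V / N = 18 / 23 = 0.783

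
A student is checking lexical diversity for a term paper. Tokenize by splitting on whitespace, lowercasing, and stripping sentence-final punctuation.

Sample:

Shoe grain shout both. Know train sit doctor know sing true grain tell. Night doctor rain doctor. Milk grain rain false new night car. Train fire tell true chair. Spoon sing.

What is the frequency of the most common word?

Frequencies: grain:3, doctor:3, know:2, train:2, sing:2, true:2, tell:2, night:2, rain:2, shoe:1, shout:1, both:1, sit:1, milk:1, false:1, new:1, car:1, fire:1, chair:1, spoon:1
Most common: 'grain' with frequency 3.

3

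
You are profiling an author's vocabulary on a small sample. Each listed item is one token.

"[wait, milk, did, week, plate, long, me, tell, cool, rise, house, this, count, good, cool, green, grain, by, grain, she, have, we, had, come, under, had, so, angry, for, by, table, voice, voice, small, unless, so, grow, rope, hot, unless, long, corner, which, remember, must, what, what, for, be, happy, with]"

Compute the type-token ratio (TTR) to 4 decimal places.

N = 51 tokens, V = 41 types.
TTR = V / N = 41 / 51 = 0.8039

0.8039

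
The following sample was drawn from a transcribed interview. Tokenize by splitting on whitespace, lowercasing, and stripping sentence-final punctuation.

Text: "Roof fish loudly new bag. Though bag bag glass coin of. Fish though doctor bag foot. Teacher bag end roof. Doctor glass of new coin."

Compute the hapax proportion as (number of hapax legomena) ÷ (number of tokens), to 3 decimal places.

Frequencies: bag:5, roof:2, fish:2, new:2, though:2, glass:2, coin:2, of:2, doctor:2, loudly:1, foot:1, teacher:1, end:1
Hapax count = 4; token count = 25.
Ratio = 4 / 25 = 0.160

0.160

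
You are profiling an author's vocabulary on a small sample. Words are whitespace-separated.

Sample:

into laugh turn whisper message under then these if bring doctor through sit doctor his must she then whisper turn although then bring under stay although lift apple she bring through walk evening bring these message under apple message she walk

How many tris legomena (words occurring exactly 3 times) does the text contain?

4

Frequencies: bring:4, message:3, under:3, then:3, she:3, turn:2, whisper:2, these:2, doctor:2, through:2, although:2, apple:2, walk:2, into:1, laugh:1, if:1, sit:1, his:1, must:1, stay:1, … (2 more, each freq 1)
Words with frequency 3: message, she, then, under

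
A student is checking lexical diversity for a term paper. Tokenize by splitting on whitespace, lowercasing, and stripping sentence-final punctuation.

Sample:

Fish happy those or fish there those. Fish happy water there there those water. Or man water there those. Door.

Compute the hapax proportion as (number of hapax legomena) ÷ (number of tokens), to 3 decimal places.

Frequencies: those:4, there:4, fish:3, water:3, happy:2, or:2, man:1, door:1
Hapax count = 2; token count = 20.
Ratio = 2 / 20 = 0.100

0.100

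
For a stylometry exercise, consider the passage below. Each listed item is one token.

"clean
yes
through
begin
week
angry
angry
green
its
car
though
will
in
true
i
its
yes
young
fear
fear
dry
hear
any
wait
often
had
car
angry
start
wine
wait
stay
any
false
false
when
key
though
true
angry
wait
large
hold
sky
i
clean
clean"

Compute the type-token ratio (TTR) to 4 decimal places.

0.6596

N = 47 tokens, V = 31 types.
TTR = V / N = 31 / 47 = 0.6596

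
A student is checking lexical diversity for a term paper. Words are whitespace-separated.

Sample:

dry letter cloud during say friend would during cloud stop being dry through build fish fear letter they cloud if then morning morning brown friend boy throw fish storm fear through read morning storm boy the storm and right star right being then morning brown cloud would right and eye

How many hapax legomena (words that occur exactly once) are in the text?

Frequencies: cloud:4, morning:4, storm:3, right:3, dry:2, letter:2, during:2, friend:2, would:2, being:2, through:2, fish:2, fear:2, then:2, brown:2, boy:2, and:2, say:1, stop:1, build:1, … (7 more, each freq 1)
Hapax (freq=1): build, eye, if, read, say, star, stop, the, they, throw

10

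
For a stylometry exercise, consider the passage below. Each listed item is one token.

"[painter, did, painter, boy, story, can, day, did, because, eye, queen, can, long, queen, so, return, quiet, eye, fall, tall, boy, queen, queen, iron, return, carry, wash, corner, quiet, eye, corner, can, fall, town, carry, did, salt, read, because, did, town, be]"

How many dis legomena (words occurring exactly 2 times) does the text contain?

Frequencies: did:4, queen:4, can:3, eye:3, painter:2, boy:2, because:2, return:2, quiet:2, fall:2, carry:2, corner:2, town:2, story:1, day:1, long:1, so:1, tall:1, iron:1, wash:1, … (3 more, each freq 1)
Words with frequency 2: because, boy, carry, corner, fall, painter, quiet, return, town

9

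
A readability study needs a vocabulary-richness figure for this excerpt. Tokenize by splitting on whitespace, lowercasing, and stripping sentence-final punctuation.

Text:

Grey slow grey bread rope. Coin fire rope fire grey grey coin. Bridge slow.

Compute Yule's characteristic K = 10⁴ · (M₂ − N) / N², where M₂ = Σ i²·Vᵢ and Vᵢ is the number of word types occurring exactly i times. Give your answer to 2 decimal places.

1020.41

Frequencies: grey:4, slow:2, rope:2, coin:2, fire:2, bread:1, bridge:1
N = 14. Frequency spectrum: V_1=2, V_2=4, V_4=1
M₂ = 1²·2 + 2²·4 + 4²·1 = 34
K = 10000 × (34 − 14) / 14² = 1020.41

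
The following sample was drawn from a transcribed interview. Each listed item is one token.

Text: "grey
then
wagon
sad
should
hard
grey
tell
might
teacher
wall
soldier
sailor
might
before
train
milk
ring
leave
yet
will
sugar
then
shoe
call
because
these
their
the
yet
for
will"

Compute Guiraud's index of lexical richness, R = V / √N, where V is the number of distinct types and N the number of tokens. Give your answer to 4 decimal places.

N = 32, V = 27.
√N = 5.656854
R = 27 / 5.656854 = 4.7730

4.7730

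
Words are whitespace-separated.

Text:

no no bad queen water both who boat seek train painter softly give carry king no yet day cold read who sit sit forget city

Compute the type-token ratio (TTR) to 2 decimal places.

0.84

N = 25 tokens, V = 21 types.
TTR = V / N = 21 / 25 = 0.84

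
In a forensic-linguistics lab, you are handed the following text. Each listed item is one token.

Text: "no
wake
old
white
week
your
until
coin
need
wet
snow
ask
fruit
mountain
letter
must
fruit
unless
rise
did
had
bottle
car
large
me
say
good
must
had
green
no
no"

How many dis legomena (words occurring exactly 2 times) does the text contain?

3

Frequencies: no:3, fruit:2, must:2, had:2, wake:1, old:1, white:1, week:1, your:1, until:1, coin:1, need:1, wet:1, snow:1, ask:1, mountain:1, letter:1, unless:1, rise:1, did:1, … (7 more, each freq 1)
Words with frequency 2: fruit, had, must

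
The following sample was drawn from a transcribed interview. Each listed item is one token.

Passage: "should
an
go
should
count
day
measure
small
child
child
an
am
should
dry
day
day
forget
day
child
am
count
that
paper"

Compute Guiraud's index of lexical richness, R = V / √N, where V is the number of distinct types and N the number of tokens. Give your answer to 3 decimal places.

2.711

N = 23, V = 13.
√N = 4.795832
R = 13 / 4.795832 = 2.711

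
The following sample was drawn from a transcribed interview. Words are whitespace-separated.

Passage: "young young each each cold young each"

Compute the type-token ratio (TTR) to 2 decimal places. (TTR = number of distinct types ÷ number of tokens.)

0.43

N = 7 tokens, V = 3 types.
TTR = V / N = 3 / 7 = 0.43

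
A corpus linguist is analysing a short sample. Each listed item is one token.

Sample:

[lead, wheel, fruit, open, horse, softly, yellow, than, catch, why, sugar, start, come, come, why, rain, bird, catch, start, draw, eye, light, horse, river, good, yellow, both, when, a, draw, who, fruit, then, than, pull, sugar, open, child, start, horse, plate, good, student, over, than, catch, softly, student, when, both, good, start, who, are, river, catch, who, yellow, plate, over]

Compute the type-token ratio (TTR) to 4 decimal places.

N = 60 tokens, V = 31 types.
TTR = V / N = 31 / 60 = 0.5167

0.5167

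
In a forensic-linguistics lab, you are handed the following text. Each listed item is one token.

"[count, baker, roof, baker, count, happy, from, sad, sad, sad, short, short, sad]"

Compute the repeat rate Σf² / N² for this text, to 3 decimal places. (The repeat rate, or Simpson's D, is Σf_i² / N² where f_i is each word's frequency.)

0.183

Frequencies: sad:4, count:2, baker:2, short:2, roof:1, happy:1, from:1
Σf² = 31; N² = 169
Repeat rate = 31 / 169 = 0.183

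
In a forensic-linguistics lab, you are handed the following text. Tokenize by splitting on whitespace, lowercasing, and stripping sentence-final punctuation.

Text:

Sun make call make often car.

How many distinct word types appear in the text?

Distinct types: {call, car, make, often, sun}
V = 5

5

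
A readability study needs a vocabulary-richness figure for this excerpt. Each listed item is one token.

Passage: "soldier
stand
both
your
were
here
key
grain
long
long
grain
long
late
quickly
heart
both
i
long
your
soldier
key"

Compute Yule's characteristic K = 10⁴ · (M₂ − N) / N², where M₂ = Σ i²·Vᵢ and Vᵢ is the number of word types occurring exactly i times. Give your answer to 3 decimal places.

Frequencies: long:4, soldier:2, both:2, your:2, key:2, grain:2, stand:1, were:1, here:1, late:1, quickly:1, heart:1, i:1
N = 21. Frequency spectrum: V_1=7, V_2=5, V_4=1
M₂ = 1²·7 + 2²·5 + 4²·1 = 43
K = 10000 × (43 − 21) / 21² = 498.866

498.866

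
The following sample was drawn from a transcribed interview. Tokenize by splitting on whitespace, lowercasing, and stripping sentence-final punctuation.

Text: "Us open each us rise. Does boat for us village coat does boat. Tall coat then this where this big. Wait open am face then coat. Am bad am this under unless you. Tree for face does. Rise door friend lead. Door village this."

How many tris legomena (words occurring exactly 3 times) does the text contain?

Frequencies: this:4, us:3, does:3, coat:3, am:3, open:2, rise:2, boat:2, for:2, village:2, then:2, face:2, door:2, each:1, tall:1, where:1, big:1, wait:1, bad:1, under:1, … (5 more, each freq 1)
Words with frequency 3: am, coat, does, us

4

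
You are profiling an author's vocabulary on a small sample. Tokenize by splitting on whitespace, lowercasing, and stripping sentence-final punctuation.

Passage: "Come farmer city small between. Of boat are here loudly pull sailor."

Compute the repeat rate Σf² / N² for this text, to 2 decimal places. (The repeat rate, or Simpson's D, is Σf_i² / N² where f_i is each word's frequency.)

Frequencies: come:1, farmer:1, city:1, small:1, between:1, of:1, boat:1, are:1, here:1, loudly:1, pull:1, sailor:1
Σf² = 12; N² = 144
Repeat rate = 12 / 144 = 0.08

0.08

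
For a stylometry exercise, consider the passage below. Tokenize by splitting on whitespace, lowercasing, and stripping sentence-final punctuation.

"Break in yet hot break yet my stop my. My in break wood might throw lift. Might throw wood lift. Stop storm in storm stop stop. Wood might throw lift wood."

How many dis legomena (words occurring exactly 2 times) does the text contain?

2

Frequencies: stop:4, wood:4, break:3, in:3, my:3, might:3, throw:3, lift:3, yet:2, storm:2, hot:1
Words with frequency 2: storm, yet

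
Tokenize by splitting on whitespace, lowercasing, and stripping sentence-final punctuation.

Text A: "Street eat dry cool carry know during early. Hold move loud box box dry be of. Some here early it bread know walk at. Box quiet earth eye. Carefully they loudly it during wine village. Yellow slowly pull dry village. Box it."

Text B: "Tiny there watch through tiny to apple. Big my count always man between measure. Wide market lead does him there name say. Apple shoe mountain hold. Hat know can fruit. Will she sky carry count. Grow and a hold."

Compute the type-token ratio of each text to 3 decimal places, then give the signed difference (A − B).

TTR(A) = 31/42 = 0.738
TTR(B) = 34/39 = 0.872
Difference = 0.738 − 0.872 = -0.134

-0.134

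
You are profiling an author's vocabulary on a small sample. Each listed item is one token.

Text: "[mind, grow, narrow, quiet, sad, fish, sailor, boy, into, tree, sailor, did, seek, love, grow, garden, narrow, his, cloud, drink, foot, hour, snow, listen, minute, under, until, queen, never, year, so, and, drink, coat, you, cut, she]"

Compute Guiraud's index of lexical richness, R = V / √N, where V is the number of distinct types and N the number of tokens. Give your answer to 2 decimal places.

N = 37, V = 33.
√N = 6.082763
R = 33 / 6.082763 = 5.43

5.43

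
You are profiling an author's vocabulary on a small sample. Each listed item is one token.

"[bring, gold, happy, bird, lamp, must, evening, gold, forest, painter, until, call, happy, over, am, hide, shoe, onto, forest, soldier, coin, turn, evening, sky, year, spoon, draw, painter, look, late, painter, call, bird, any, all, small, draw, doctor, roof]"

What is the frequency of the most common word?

Frequencies: painter:3, gold:2, happy:2, bird:2, evening:2, forest:2, call:2, draw:2, bring:1, lamp:1, must:1, until:1, over:1, am:1, hide:1, shoe:1, onto:1, soldier:1, coin:1, turn:1, … (10 more, each freq 1)
Most common: 'painter' with frequency 3.

3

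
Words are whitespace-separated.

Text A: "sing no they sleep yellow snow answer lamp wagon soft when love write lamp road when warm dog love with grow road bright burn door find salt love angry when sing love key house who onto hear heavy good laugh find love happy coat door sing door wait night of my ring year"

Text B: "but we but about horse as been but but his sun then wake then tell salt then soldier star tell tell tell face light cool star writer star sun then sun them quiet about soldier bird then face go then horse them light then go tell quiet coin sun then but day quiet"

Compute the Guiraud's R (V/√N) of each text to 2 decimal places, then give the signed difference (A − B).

2.19

A: V=40, N=53, R=5.49
B: V=24, N=53, R=3.30
Difference = 5.49 − 3.30 = 2.19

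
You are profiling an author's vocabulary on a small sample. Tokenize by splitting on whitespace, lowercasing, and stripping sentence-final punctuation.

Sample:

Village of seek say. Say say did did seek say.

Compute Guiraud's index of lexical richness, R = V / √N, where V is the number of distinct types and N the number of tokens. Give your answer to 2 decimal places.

N = 10, V = 5.
√N = 3.162278
R = 5 / 3.162278 = 1.58

1.58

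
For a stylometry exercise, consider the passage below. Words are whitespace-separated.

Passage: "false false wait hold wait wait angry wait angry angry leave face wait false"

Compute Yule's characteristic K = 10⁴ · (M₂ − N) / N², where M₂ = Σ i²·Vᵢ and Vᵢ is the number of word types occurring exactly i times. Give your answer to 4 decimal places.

1632.6531

Frequencies: wait:5, false:3, angry:3, hold:1, leave:1, face:1
N = 14. Frequency spectrum: V_1=3, V_3=2, V_5=1
M₂ = 1²·3 + 3²·2 + 5²·1 = 46
K = 10000 × (46 − 14) / 14² = 1632.6531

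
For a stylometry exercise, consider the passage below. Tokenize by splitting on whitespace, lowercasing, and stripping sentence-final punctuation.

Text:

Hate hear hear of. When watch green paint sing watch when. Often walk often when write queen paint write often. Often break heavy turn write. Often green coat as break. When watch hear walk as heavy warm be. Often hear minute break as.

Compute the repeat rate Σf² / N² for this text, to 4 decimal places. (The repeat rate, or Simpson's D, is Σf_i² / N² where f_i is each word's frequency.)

Frequencies: often:6, hear:4, when:4, watch:3, write:3, break:3, as:3, green:2, paint:2, walk:2, heavy:2, hate:1, of:1, sing:1, queen:1, turn:1, coat:1, warm:1, be:1, minute:1
Σf² = 129; N² = 1849
Repeat rate = 129 / 1849 = 0.0698

0.0698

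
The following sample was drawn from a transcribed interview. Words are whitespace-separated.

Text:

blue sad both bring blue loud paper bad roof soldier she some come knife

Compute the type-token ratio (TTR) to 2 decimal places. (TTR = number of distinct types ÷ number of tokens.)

0.93

N = 14 tokens, V = 13 types.
TTR = V / N = 13 / 14 = 0.93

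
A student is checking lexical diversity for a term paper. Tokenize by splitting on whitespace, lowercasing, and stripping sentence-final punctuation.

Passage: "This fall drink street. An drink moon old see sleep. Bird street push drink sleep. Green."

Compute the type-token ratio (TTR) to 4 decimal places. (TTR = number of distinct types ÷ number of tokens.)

N = 16 tokens, V = 12 types.
TTR = V / N = 12 / 16 = 0.7500

0.7500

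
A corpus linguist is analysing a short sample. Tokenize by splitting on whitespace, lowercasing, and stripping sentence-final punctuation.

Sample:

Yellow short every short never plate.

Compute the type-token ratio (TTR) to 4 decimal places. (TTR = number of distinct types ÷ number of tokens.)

0.8333

N = 6 tokens, V = 5 types.
TTR = V / N = 5 / 6 = 0.8333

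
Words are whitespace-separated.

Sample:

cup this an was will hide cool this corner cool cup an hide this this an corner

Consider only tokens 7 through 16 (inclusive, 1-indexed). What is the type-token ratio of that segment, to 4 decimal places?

0.6000

Segment tokens 7–16: cool, this, corner, cool, cup, an, hide, this, this, an
Segment N = 10, segment V = 6.
TTR = 6 / 10 = 0.6000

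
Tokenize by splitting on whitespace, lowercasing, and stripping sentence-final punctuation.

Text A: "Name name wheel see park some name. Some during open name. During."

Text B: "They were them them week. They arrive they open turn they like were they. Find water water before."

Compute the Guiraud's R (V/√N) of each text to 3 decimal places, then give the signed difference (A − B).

-0.572

A: V=7, N=12, R=2.021
B: V=11, N=18, R=2.593
Difference = 2.021 − 2.593 = -0.572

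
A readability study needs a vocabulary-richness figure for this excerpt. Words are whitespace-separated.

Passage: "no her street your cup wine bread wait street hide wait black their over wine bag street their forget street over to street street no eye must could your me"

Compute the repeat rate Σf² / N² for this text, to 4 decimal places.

0.0800

Frequencies: street:6, no:2, your:2, wine:2, wait:2, their:2, over:2, her:1, cup:1, bread:1, hide:1, black:1, bag:1, forget:1, to:1, eye:1, must:1, could:1, me:1
Σf² = 72; N² = 900
Repeat rate = 72 / 900 = 0.0800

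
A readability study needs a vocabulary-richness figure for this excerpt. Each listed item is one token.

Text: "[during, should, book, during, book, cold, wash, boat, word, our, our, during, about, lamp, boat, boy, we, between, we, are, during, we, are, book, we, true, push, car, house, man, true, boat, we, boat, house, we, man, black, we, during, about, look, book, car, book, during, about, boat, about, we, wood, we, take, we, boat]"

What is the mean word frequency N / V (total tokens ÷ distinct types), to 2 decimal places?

2.39

N = 55 tokens, V = 23 types.
Mean frequency = N / V = 55 / 23 = 2.39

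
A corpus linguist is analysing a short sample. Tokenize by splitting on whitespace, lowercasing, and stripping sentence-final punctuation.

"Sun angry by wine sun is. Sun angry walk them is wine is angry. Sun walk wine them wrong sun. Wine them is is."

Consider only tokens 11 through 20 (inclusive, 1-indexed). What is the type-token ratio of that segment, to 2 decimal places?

Segment tokens 11–20: is, wine, is, angry, sun, walk, wine, them, wrong, sun
Segment N = 10, segment V = 7.
TTR = 7 / 10 = 0.70

0.70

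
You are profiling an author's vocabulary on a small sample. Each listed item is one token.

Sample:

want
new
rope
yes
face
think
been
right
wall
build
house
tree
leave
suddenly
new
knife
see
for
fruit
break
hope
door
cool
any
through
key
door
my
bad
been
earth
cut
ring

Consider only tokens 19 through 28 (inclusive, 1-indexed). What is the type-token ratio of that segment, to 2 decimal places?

Segment tokens 19–28: fruit, break, hope, door, cool, any, through, key, door, my
Segment N = 10, segment V = 9.
TTR = 9 / 10 = 0.90

0.90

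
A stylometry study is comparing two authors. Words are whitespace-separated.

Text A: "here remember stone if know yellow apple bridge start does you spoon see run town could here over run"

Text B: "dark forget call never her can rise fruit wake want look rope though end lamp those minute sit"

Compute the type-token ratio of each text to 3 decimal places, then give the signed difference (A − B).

-0.105

TTR(A) = 17/19 = 0.895
TTR(B) = 18/18 = 1.000
Difference = 0.895 − 1.000 = -0.105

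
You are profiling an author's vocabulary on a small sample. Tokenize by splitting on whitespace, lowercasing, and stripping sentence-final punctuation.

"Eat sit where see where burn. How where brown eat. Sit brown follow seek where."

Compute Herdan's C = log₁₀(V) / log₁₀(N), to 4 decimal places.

0.8114

N = 15, V = 9.
log₁₀(V) = 0.954243, log₁₀(N) = 1.176091
C = 0.954243 / 1.176091 = 0.8114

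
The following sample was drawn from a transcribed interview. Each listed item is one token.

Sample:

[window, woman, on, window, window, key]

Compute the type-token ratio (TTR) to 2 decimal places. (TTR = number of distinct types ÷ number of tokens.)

N = 6 tokens, V = 4 types.
TTR = V / N = 4 / 6 = 0.67

0.67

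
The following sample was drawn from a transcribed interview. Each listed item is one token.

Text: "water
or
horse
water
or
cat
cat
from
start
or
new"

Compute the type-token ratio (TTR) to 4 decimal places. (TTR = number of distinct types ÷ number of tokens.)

0.6364

N = 11 tokens, V = 7 types.
TTR = V / N = 7 / 11 = 0.6364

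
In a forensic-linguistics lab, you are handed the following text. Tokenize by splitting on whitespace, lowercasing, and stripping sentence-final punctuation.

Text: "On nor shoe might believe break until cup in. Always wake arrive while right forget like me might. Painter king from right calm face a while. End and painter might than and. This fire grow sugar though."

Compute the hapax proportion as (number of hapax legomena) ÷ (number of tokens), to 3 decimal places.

Frequencies: might:3, while:2, right:2, painter:2, and:2, on:1, nor:1, shoe:1, believe:1, break:1, until:1, cup:1, in:1, always:1, wake:1, arrive:1, forget:1, like:1, me:1, king:1, … (11 more, each freq 1)
Hapax count = 26; token count = 37.
Ratio = 26 / 37 = 0.703

0.703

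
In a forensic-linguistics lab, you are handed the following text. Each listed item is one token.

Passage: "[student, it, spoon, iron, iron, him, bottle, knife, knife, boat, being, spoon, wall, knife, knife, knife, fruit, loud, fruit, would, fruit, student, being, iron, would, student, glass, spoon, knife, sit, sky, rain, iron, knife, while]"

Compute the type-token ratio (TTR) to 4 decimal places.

N = 35 tokens, V = 18 types.
TTR = V / N = 18 / 35 = 0.5143

0.5143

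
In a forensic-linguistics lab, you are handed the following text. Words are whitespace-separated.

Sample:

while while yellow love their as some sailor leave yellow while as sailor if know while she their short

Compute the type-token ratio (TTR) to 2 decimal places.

0.63

N = 19 tokens, V = 12 types.
TTR = V / N = 12 / 19 = 0.63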